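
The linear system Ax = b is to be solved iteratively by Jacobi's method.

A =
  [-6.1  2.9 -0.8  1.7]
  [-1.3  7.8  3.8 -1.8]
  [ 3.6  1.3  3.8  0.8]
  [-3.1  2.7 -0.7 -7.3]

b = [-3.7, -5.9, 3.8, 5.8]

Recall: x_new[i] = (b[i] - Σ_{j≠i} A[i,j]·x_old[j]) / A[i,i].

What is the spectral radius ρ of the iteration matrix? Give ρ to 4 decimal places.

0.8484

Diagonal D = diag(-6.1, 7.8, 3.8, -7.3); L, U strict lower/upper.
Jacobi T = -D⁻¹(L+U): T[3,1] = -(2.7)/(-7.3) = +0.3699; T[3,3] = 0.
  T[0,:] = [+0.0000  +0.4754  -0.1311  +0.2787]
  T[1,:] = [+0.1667  +0.0000  -0.4872  +0.2308]
  T[2,:] = [-0.9474  -0.3421  +0.0000  -0.2105]
  T[3,:] = [-0.4247  +0.3699  -0.0959  +0.0000]
|eigenvalues of T|: 0.8484, 0.4685, 0.4685, 0.2319.
spectral radius ρ = 0.8484; 0.8484 < 1, so it converges for any x₀.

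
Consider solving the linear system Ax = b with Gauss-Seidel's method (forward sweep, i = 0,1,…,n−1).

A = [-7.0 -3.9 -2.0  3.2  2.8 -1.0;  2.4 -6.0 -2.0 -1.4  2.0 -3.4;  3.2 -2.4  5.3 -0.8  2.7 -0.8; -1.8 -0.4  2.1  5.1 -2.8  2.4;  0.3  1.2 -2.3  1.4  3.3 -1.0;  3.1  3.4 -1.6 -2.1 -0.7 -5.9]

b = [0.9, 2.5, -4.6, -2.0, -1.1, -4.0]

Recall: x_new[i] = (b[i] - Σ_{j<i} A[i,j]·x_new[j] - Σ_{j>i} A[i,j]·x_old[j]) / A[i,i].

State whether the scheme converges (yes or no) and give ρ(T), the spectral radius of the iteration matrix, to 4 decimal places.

no, ρ = 1.2043

Let D = diag(-7, -6, 5.3, 5.1, 3.3, -5.9); L, U the strict triangles.
T_GS = -(D+L)⁻¹U: row 0 first, T[0,2] = -(-2)/(-7) = -0.2857; later rows by forward substitution.
  T[0,:] = [+0.0000  -0.5571  -0.2857  +0.4571  +0.4000  -0.1429]
  T[1,:] = [+0.0000  -0.2229  -0.4476  -0.0505  +0.4933  -0.6238]
  T[2,:] = [+0.0000  +0.2355  -0.0302  -0.1479  -0.5275  -0.0453]
  T[3,:] = [+0.0000  -0.3111  -0.1235  +0.2183  +0.9461  -0.5513]
  T[4,:] = [+0.0000  +0.4278  +0.2201  -0.2189  -0.9848  +0.7452]
  T[5,:] = [+0.0000  -0.4250  -0.3820  +0.1995  +0.4176  -0.3145]
|eigenvalues of T|: 1.2043, 0.5276, 0.1886, 0.1430, 0.1430, 0.0000.
ρ(T) = max|λ| = 1.2043; 1.2043 > 1, so it fails to converge.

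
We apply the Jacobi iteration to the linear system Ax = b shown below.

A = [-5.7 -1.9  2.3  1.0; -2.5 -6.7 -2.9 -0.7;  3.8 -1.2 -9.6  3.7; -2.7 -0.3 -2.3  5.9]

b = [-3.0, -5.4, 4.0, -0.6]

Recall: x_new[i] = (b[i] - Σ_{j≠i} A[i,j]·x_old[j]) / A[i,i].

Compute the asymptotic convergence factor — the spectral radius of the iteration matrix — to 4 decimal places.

0.8849

Write A = D+L+U with D = diag(-5.7, -6.7, -9.6, 5.9).
Jacobi: T = -D⁻¹(L+U), T[1,0] = -(-2.5)/(-6.7) = -0.3731; T[1,1] = 0.
  T[0,:] = [+0.0000, -0.3333, +0.4035, +0.1754]
  T[1,:] = [-0.3731, +0.0000, -0.4328, -0.1045]
  T[2,:] = [+0.3958, -0.1250, +0.0000, +0.3854]
  T[3,:] = [+0.4576, +0.0508, +0.3898, +0.0000]
moduli |λ_i(T)| = 0.8849, 0.4571, 0.3610, 0.0668.
ρ(T) = max|λ| = 0.8849; 0.8849 < 1: convergent.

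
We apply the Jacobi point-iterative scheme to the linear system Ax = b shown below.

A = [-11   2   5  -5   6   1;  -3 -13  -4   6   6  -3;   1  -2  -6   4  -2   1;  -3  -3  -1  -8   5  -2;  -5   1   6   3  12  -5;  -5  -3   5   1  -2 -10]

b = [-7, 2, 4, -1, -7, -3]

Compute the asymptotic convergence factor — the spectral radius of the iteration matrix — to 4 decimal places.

Let D = diag(-11, -13, -6, -8, 12, -10); L, U the strict triangles.
T_J = -D⁻¹(L+U): T[2,1] = -(-2)/(-6) = -0.3333; T[2,2] = 0.
  T[0,:] = [+0.0000 +0.1818 +0.4545 -0.4545 +0.5455 +0.0909]
  T[1,:] = [-0.2308 +0.0000 -0.3077 +0.4615 +0.4615 -0.2308]
  T[2,:] = [+0.1667 -0.3333 +0.0000 +0.6667 -0.3333 +0.1667]
  T[3,:] = [-0.3750 -0.3750 -0.1250 +0.0000 +0.6250 -0.2500]
  T[4,:] = [+0.4167 -0.0833 -0.5000 -0.2500 +0.0000 +0.4167]
  T[5,:] = [-0.5000 -0.3000 +0.5000 +0.1000 -0.2000 +0.0000]
|λ(T)| sorted: 1.1575, 0.7197, 0.7197, 0.4409, 0.4339, 0.4339.
ρ = 1.1575; 1.1575 > 1, so it fails to converge.

1.1575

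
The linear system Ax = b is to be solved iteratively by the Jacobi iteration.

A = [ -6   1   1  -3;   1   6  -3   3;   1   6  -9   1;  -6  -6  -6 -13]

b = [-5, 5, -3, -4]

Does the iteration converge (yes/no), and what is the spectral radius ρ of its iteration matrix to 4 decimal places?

yes, ρ = 0.8950

Write A = D+L+U with D = diag(-6, 6, -9, -13).
Jacobi: T = -D⁻¹(L+U), T[1,3] = -(3)/(6) = -0.5000; T[1,1] = 0.
  T[0,:] = [+0.0000  +0.1667  +0.1667  -0.5000]
  T[1,:] = [-0.1667  +0.0000  +0.5000  -0.5000]
  T[2,:] = [+0.1111  +0.6667  +0.0000  +0.1111]
  T[3,:] = [-0.4615  -0.4615  -0.4615  +0.0000]
eigenvalue magnitudes: 0.8950, 0.5733, 0.5733, 0.2324.
spectral radius ρ = 0.8950; 0.8950 < 1, so it converges for any x₀.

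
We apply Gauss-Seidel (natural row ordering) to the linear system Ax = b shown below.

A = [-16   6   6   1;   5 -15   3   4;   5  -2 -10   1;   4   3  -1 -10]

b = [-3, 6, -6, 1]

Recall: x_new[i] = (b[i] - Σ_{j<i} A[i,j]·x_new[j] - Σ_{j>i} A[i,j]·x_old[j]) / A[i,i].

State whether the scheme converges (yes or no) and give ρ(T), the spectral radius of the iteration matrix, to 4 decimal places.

A = D + L + U where D = diag(-16, -15, -10, -10).
GS T = -(D+L)⁻¹U: row 0 first, T[0,1] = -(6)/(-16) = +0.3750; later rows by forward substitution.
  T[0,:] = [+0.0000, +0.3750, +0.3750, +0.0625]
  T[1,:] = [+0.0000, +0.1250, +0.3250, +0.2875]
  T[2,:] = [+0.0000, +0.1625, +0.1225, +0.0738]
  T[3,:] = [+0.0000, +0.1713, +0.2353, +0.1039]
|roots of det(T-λI)|: 0.5149, 0.1111, 0.0525, 0.0000.
spectral radius ρ = 0.5149; 0.5149 < 1, so it converges for any x₀.

yes, ρ = 0.5149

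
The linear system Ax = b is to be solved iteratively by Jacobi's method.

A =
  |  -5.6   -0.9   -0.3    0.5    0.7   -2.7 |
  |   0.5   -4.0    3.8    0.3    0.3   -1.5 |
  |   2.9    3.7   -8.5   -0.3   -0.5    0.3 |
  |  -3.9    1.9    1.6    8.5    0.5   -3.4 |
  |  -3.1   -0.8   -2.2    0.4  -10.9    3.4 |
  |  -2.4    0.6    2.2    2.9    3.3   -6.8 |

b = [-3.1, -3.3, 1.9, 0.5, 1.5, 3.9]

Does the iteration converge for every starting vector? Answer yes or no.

yes

Diagonal D = diag(-5.6, -4, -8.5, 8.5, -10.9, -6.8); L, U strict lower/upper.
Jacobi T = -D⁻¹(L+U): T[0,4] = -(0.7)/(-5.6) = +0.1250; T[0,0] = 0.
  T[0,:] = [+0.0000 -0.1607 -0.0536 +0.0893 +0.1250 -0.4821]
  T[1,:] = [+0.1250 +0.0000 +0.9500 +0.0750 +0.0750 -0.3750]
  T[2,:] = [+0.3412 +0.4353 +0.0000 -0.0353 -0.0588 +0.0353]
  T[3,:] = [+0.4588 -0.2235 -0.1882 +0.0000 -0.0588 +0.4000]
  T[4,:] = [-0.2844 -0.0734 -0.2018 +0.0367 +0.0000 +0.3119]
  T[5,:] = [-0.3529 +0.0882 +0.3235 +0.4265 +0.4853 +0.0000]
|roots of det(T-λI)|: 0.9130, 0.6248, 0.4979, 0.4886, 0.4886, 0.0467.
ρ = 0.9130; 0.9130 < 1 ⇒ converges.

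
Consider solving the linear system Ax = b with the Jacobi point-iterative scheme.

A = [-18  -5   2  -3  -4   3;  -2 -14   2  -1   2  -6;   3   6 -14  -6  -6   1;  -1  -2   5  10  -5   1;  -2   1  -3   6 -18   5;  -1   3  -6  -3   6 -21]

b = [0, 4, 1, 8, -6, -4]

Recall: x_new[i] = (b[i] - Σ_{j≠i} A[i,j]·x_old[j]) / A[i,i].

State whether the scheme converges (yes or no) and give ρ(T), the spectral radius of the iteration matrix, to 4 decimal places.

yes, ρ = 0.8342

Diagonal D = diag(-18, -14, -14, 10, -18, -21); L, U strict lower/upper.
T_J = -D⁻¹(L+U): T[4,5] = -(5)/(-18) = +0.2778; T[4,4] = 0.
  T[0,:] = [+0.0000  -0.2778  +0.1111  -0.1667  -0.2222  +0.1667]
  T[1,:] = [-0.1429  +0.0000  +0.1429  -0.0714  +0.1429  -0.4286]
  T[2,:] = [+0.2143  +0.4286  +0.0000  -0.4286  -0.4286  +0.0714]
  T[3,:] = [+0.1000  +0.2000  -0.5000  +0.0000  +0.5000  -0.1000]
  T[4,:] = [-0.1111  +0.0556  -0.1667  +0.3333  +0.0000  +0.2778]
  T[5,:] = [-0.0476  +0.1429  -0.2857  -0.1429  +0.2857  +0.0000]
|eigenvalues of T|: 0.8342, 0.6007, 0.6007, 0.2195, 0.2195, 0.1094.
ρ(T) = max|λ| = 0.8342; 0.8342 < 1 ⇒ converges.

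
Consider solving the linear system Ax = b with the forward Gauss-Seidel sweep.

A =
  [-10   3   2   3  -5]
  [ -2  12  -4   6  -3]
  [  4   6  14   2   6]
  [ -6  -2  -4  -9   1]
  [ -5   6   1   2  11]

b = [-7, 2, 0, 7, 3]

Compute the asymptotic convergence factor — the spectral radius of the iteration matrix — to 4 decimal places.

0.8584

A = D + L + U where D = diag(-10, 12, 14, -9, 11).
Gauss-Seidel: T = -(D+L)⁻¹U, row 0 first, T[0,2] = -(2)/(-10) = +0.2000; later rows by forward substitution.
  T[0,:] = [+0.0000 +0.3000 +0.2000 +0.3000 -0.5000]
  T[1,:] = [+0.0000 +0.0500 +0.3667 -0.4500 +0.1667]
  T[2,:] = [+0.0000 -0.1071 -0.2143 -0.0357 -0.3571]
  T[3,:] = [+0.0000 -0.1635 -0.1196 -0.0841 +0.5661]
  T[4,:] = [+0.0000 +0.1486 -0.0679 +0.4004 -0.3886]
|roots of det(T-λI)|: 0.8584, 0.2949, 0.1016, 0.0281, 0.0000.
ρ = 0.8584; 0.8584 < 1 ⇒ converges.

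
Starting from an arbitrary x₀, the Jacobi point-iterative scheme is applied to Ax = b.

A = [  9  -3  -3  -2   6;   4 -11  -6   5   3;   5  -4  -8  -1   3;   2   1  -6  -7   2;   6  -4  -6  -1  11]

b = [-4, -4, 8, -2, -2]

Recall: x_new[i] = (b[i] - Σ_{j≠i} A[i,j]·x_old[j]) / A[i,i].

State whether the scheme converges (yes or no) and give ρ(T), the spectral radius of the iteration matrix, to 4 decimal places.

no, ρ = 1.3857

Diagonal D = diag(9, -11, -8, -7, 11); L, U strict lower/upper.
T_J = -D⁻¹(L+U): T[4,0] = -(6)/(11) = -0.5455; T[4,4] = 0.
  T[0,:] = [+0.0000 +0.3333 +0.3333 +0.2222 -0.6667]
  T[1,:] = [+0.3636 +0.0000 -0.5455 +0.4545 +0.2727]
  T[2,:] = [+0.6250 -0.5000 +0.0000 -0.1250 +0.3750]
  T[3,:] = [+0.2857 +0.1429 -0.8571 +0.0000 +0.2857]
  T[4,:] = [-0.5455 +0.3636 +0.5455 +0.0909 +0.0000]
eigenvalue magnitudes: 1.3857, 0.7237, 0.6143, 0.3703, 0.3225.
spectral radius ρ = 1.3857; 1.3857 > 1 ⇒ diverges.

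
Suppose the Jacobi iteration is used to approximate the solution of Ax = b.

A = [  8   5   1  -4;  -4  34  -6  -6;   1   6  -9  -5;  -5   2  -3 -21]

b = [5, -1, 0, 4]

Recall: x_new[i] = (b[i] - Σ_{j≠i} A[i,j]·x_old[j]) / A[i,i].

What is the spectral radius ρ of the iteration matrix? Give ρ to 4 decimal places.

A = D + L + U where D = diag(8, 34, -9, -21).
T_J = -D⁻¹(L+U): T[0,2] = -(1)/(8) = -0.1250; T[0,0] = 0.
  T[0,:] = [+0.0000  -0.6250  -0.1250  +0.5000]
  T[1,:] = [+0.1176  +0.0000  +0.1765  +0.1765]
  T[2,:] = [+0.1111  +0.6667  +0.0000  -0.5556]
  T[3,:] = [-0.2381  +0.0952  -0.1429  +0.0000]
|roots of det(T-λI)|: 0.3938, 0.3325, 0.3325, 0.1573.
ρ = 0.3938; 0.3938 < 1 ⇒ converges.

0.3938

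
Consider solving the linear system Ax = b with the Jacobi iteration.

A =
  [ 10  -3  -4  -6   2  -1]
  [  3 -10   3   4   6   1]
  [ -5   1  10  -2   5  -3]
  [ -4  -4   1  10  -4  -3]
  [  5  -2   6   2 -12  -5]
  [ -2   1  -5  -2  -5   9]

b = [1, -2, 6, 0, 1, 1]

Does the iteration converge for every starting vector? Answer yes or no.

no

Let D = diag(10, -10, 10, 10, -12, 9); L, U the strict triangles.
Jacobi: T = -D⁻¹(L+U), T[5,1] = -(1)/(9) = -0.1111; T[5,5] = 0.
  T[0,:] = [+0.0000 +0.3000 +0.4000 +0.6000 -0.2000 +0.1000]
  T[1,:] = [+0.3000 +0.0000 +0.3000 +0.4000 +0.6000 +0.1000]
  T[2,:] = [+0.5000 -0.1000 +0.0000 +0.2000 -0.5000 +0.3000]
  T[3,:] = [+0.4000 +0.4000 -0.1000 +0.0000 +0.4000 +0.3000]
  T[4,:] = [+0.4167 -0.1667 +0.5000 +0.1667 +0.0000 -0.4167]
  T[5,:] = [+0.2222 -0.1111 +0.5556 +0.2222 +0.5556 +0.0000]
|λ(T)| sorted: 1.1284, 0.8576, 0.8576, 0.6894, 0.2760, 0.2392.
ρ = 1.1284; 1.1284 > 1 ⇒ diverges.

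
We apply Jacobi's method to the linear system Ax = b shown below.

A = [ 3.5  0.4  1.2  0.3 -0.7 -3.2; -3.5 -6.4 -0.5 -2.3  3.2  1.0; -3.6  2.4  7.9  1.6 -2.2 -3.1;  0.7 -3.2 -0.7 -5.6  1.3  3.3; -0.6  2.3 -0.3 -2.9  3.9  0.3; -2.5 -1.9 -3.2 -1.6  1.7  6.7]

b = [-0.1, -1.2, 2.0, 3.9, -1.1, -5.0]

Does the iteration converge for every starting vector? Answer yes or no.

Let D = diag(3.5, -6.4, 7.9, -5.6, 3.9, 6.7); L, U the strict triangles.
Jacobi T = -D⁻¹(L+U): T[3,5] = -(3.3)/(-5.6) = +0.5893; T[3,3] = 0.
  T[0,:] = [+0.0000, -0.1143, -0.3429, -0.0857, +0.2000, +0.9143]
  T[1,:] = [-0.5469, +0.0000, -0.0781, -0.3594, +0.5000, +0.1562]
  T[2,:] = [+0.4557, -0.3038, +0.0000, -0.2025, +0.2785, +0.3924]
  T[3,:] = [+0.1250, -0.5714, -0.1250, +0.0000, +0.2321, +0.5893]
  T[4,:] = [+0.1538, -0.5897, +0.0769, +0.7436, +0.0000, -0.0769]
  T[5,:] = [+0.3731, +0.2836, +0.4776, +0.2388, -0.2537, +0.0000]
eigenvalue magnitudes: 1.2147, 0.7966, 0.5873, 0.5873, 0.3178, 0.3178.
ρ(T) = max|λ| = 1.2147; 1.2147 > 1: divergent.

no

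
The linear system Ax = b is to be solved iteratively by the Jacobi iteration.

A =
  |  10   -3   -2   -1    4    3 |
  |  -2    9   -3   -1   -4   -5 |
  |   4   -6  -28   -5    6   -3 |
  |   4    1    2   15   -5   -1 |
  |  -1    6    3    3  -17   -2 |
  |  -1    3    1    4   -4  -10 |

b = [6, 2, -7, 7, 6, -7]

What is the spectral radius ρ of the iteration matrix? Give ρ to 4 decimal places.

Write A = D+L+U with D = diag(10, 9, -28, 15, -17, -10).
Jacobi: T = -D⁻¹(L+U), T[0,5] = -(3)/(10) = -0.3000; T[0,0] = 0.
  T[0,:] = [+0.0000  +0.3000  +0.2000  +0.1000  -0.4000  -0.3000]
  T[1,:] = [+0.2222  +0.0000  +0.3333  +0.1111  +0.4444  +0.5556]
  T[2,:] = [+0.1429  -0.2143  +0.0000  -0.1786  +0.2143  -0.1071]
  T[3,:] = [-0.2667  -0.0667  -0.1333  +0.0000  +0.3333  +0.0667]
  T[4,:] = [-0.0588  +0.3529  +0.1765  +0.1765  +0.0000  -0.1176]
  T[5,:] = [-0.1000  +0.3000  +0.1000  +0.4000  -0.4000  +0.0000]
eigenvalue magnitudes: 0.8894, 0.4653, 0.4065, 0.2228, 0.2228, 0.1072.
spectral radius ρ = 0.8894; 0.8894 < 1 ⇒ converges.

0.8894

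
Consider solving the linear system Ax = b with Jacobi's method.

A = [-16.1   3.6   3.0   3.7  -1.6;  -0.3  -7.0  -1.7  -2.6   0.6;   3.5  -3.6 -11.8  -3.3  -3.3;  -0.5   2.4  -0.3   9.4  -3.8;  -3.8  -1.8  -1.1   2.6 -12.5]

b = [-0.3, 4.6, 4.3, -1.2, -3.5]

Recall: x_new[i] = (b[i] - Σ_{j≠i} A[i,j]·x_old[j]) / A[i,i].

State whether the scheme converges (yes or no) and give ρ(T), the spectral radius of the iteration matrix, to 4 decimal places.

yes, ρ = 0.5861

Diagonal D = diag(-16.1, -7, -11.8, 9.4, -12.5); L, U strict lower/upper.
T_J = -D⁻¹(L+U): T[3,0] = -(-0.5)/(9.4) = +0.0532; T[3,3] = 0.
  T[0,:] = [+0.0000  +0.2236  +0.1863  +0.2298  -0.0994]
  T[1,:] = [-0.0429  +0.0000  -0.2429  -0.3714  +0.0857]
  T[2,:] = [+0.2966  -0.3051  +0.0000  -0.2797  -0.2797]
  T[3,:] = [+0.0532  -0.2553  +0.0319  +0.0000  +0.4043]
  T[4,:] = [-0.3040  -0.1440  -0.0880  +0.2080  +0.0000]
eigenvalue magnitudes: 0.5861, 0.4184, 0.4184, 0.1420, 0.0889.
ρ = 0.5861; 0.5861 < 1 ⇒ converges.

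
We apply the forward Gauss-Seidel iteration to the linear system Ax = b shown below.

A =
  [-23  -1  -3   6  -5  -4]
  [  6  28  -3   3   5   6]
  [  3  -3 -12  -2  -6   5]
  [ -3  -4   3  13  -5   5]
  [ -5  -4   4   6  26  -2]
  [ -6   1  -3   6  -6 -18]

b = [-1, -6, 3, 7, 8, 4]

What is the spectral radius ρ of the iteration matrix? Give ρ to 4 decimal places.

Split A = D + L + U, D = diag(-23, 28, -12, 13, 26, -18).
GS T = -(D+L)⁻¹U: row 0 first, T[0,3] = -(6)/(-23) = +0.2609; later rows by forward substitution.
  T[0,:] = [+0.0000, -0.0435, -0.1304, +0.2609, -0.2174, -0.1739]
  T[1,:] = [+0.0000, +0.0093, +0.1351, -0.1630, -0.1320, -0.1770]
  T[2,:] = [+0.0000, -0.0132, -0.0664, -0.0607, -0.5214, +0.4174]
  T[3,:] = [+0.0000, -0.0041, +0.0268, +0.0240, +0.4141, -0.5755]
  T[4,:] = [+0.0000, -0.0039, -0.0003, +0.0289, -0.0775, +0.0848]
  T[5,:] = [+0.0000, +0.0172, +0.0711, -0.0875, +0.3159, -0.2416]
moduli |λ_i(T)| = 0.5078, 0.2083, 0.0683, 0.0683, 0.0155, 0.0000.
spectral radius ρ = 0.5078; 0.5078 < 1 ⇒ converges.

0.5078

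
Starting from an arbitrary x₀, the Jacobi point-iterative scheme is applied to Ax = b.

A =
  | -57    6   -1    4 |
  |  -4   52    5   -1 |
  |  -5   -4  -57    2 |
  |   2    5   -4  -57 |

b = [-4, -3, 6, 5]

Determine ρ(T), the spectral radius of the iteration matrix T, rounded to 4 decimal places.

Diagonal D = diag(-57, 52, -57, -57); L, U strict lower/upper.
Jacobi T = -D⁻¹(L+U): T[3,1] = -(5)/(-57) = +0.0877; T[3,3] = 0.
  T[0,:] = [+0.0000  +0.1053  -0.0175  +0.0702]
  T[1,:] = [+0.0769  +0.0000  -0.0962  +0.0192]
  T[2,:] = [-0.0877  -0.0702  +0.0000  +0.0351]
  T[3,:] = [+0.0351  +0.0877  -0.0702  +0.0000]
|λ(T)| sorted: 0.1746, 0.0903, 0.0694, 0.0694.
spectral radius ρ = 0.1746; 0.1746 < 1: convergent.

0.1746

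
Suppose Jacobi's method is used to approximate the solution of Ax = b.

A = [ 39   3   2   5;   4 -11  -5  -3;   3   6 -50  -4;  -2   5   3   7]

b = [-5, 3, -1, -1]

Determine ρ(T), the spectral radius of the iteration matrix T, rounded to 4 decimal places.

0.4115

Let D = diag(39, -11, -50, 7); L, U the strict triangles.
Jacobi: T = -D⁻¹(L+U), T[3,1] = -(5)/(7) = -0.7143; T[3,3] = 0.
  T[0,:] = [+0.0000  -0.0769  -0.0513  -0.1282]
  T[1,:] = [+0.3636  +0.0000  -0.4545  -0.2727]
  T[2,:] = [+0.0600  +0.1200  +0.0000  -0.0800]
  T[3,:] = [+0.2857  -0.7143  -0.4286  +0.0000]
|eigenvalues of T|: 0.4115, 0.3050, 0.3050, 0.0644.
spectral radius ρ = 0.4115; 0.4115 < 1 ⇒ converges.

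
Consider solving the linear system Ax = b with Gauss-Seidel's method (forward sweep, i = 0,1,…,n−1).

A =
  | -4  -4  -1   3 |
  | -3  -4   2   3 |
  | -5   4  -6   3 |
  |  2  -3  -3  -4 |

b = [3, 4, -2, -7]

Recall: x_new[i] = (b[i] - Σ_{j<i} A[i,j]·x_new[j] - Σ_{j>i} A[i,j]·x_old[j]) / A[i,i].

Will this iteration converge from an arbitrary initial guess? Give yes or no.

Write A = D+L+U with D = diag(-4, -4, -6, -4).
GS T = -(D+L)⁻¹U: row 0 first, T[0,3] = -(3)/(-4) = +0.7500; later rows by forward substitution.
  T[0,:] = [+0.0000 -1.0000 -0.2500 +0.7500]
  T[1,:] = [+0.0000 +0.7500 +0.6875 +0.1875]
  T[2,:] = [+0.0000 +1.3333 +0.6667 -0.0000]
  T[3,:] = [+0.0000 -2.0625 -1.1406 +0.2344]
|λ(T)| sorted: 1.3618, 0.4803, 0.1911, 0.0000.
ρ(T) = max|λ| = 1.3618; 1.3618 > 1 ⇒ diverges.

no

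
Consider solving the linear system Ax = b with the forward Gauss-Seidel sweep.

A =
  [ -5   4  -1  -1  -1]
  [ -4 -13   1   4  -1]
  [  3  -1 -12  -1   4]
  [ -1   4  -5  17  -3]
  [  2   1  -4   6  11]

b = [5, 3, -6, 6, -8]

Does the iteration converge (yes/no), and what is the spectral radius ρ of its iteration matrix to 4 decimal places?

A = D + L + U where D = diag(-5, -13, -12, 17, 11).
GS T = -(D+L)⁻¹U: row 0 first, T[0,2] = -(-1)/(-5) = -0.2000; later rows by forward substitution.
  T[0,:] = [+0.0000 +0.8000 -0.2000 -0.2000 -0.2000]
  T[1,:] = [+0.0000 -0.2462 +0.1385 +0.3692 -0.0154]
  T[2,:] = [+0.0000 +0.2205 -0.0615 -0.1641 +0.2846]
  T[3,:] = [+0.0000 +0.1698 -0.0624 -0.1469 +0.2520]
  T[4,:] = [+0.0000 -0.1355 +0.0355 +0.0233 +0.0038]
|λ(T)| sorted: 0.5970, 0.1508, 0.1508, 0.0121, 0.0000.
spectral radius ρ = 0.5970; 0.5970 < 1 ⇒ converges.

yes, ρ = 0.5970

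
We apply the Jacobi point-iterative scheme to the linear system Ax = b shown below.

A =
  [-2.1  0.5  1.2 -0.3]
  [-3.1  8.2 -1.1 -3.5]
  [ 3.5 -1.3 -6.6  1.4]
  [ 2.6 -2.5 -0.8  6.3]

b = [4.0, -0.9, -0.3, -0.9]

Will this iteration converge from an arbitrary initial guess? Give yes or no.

A = D + L + U where D = diag(-2.1, 8.2, -6.6, 6.3).
Jacobi: T = -D⁻¹(L+U), T[1,0] = -(-3.1)/(8.2) = +0.3780; T[1,1] = 0.
  T[0,:] = [+0.0000  +0.2381  +0.5714  -0.1429]
  T[1,:] = [+0.3780  +0.0000  +0.1341  +0.4268]
  T[2,:] = [+0.5303  -0.1970  +0.0000  +0.2121]
  T[3,:] = [-0.4127  +0.3968  +0.1270  +0.0000]
|eigenvalues of T|: 0.8795, 0.5660, 0.3811, 0.0676.
ρ(T) = max|λ| = 0.8795; 0.8795 < 1: convergent.

yes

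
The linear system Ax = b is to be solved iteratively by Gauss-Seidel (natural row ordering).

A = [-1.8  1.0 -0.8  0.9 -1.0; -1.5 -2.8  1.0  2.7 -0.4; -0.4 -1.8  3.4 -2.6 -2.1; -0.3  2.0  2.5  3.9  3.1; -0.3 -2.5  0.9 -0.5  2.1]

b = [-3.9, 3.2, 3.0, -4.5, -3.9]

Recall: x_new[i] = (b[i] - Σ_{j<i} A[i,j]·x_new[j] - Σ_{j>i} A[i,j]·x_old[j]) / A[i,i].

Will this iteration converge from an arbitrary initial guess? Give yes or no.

no

Diagonal D = diag(-1.8, -2.8, 3.4, 3.9, 2.1); L, U strict lower/upper.
Gauss-Seidel: T = -(D+L)⁻¹U, row 0 first, T[0,4] = -(-1)/(-1.8) = -0.5556; later rows by forward substitution.
  T[0,:] = [+0.0000  +0.5556  -0.4444  +0.5000  -0.5556]
  T[1,:] = [+0.0000  -0.2976  +0.5952  +0.6964  +0.1548]
  T[2,:] = [+0.0000  -0.0922  +0.2628  +1.1922  +0.6342]
  T[3,:] = [+0.0000  +0.2545  -0.5079  -1.0829  -1.3235]
  T[4,:] = [+0.0000  -0.1748  +0.4115  +0.1317  -0.4821]
|eigenvalues of T|: 1.1387, 0.6165, 0.6165, 0.0398, 0.0000.
ρ(T) = max|λ| = 1.1387; 1.1387 > 1: divergent.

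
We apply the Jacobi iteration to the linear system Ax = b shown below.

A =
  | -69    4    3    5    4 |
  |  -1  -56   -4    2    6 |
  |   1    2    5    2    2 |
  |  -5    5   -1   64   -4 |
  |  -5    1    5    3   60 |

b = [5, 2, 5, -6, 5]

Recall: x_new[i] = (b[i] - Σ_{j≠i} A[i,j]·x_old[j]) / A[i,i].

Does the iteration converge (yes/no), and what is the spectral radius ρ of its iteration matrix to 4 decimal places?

Let D = diag(-69, -56, 5, 64, 60); L, U the strict triangles.
Jacobi: T = -D⁻¹(L+U), T[2,1] = -(2)/(5) = -0.4000; T[2,2] = 0.
  T[0,:] = [+0.0000, +0.0580, +0.0435, +0.0725, +0.0580]
  T[1,:] = [-0.0179, +0.0000, -0.0714, +0.0357, +0.1071]
  T[2,:] = [-0.2000, -0.4000, +0.0000, -0.4000, -0.4000]
  T[3,:] = [+0.0781, -0.0781, +0.0156, +0.0000, +0.0625]
  T[4,:] = [+0.0833, -0.0167, -0.0833, -0.0500, +0.0000]
|eigenvalues of T|: 0.2421, 0.1571, 0.1571, 0.0302, 0.0302.
ρ(T) = max|λ| = 0.2421; 0.2421 < 1, so it converges for any x₀.

yes, ρ = 0.2421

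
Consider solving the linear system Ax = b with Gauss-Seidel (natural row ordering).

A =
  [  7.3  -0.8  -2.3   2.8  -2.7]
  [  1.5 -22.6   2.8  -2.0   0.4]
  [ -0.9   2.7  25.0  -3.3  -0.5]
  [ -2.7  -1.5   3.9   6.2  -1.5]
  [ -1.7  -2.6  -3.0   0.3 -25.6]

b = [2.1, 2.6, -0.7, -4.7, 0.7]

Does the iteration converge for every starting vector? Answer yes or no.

yes

Diagonal D = diag(7.3, -22.6, 25, 6.2, -25.6); L, U strict lower/upper.
T_GS = -(D+L)⁻¹U: row 0 first, T[0,3] = -(2.8)/(7.3) = -0.3836; later rows by forward substitution.
  T[0,:] = [+0.0000 +0.1096 +0.3151 -0.3836 +0.3699]
  T[1,:] = [+0.0000 +0.0073 +0.1448 -0.1140 +0.0422]
  T[2,:] = [+0.0000 +0.0032 -0.0043 +0.1305 +0.0288]
  T[3,:] = [+0.0000 +0.0475 +0.1749 -0.2767 +0.3951]
  T[4,:] = [+0.0000 -0.0078 -0.0331 +0.0185 -0.0276]
|roots of det(T-λI)|: 0.3522, 0.0541, 0.0541, 0.0280, 0.0000.
ρ = 0.3522; 0.3522 < 1, so it converges for any x₀.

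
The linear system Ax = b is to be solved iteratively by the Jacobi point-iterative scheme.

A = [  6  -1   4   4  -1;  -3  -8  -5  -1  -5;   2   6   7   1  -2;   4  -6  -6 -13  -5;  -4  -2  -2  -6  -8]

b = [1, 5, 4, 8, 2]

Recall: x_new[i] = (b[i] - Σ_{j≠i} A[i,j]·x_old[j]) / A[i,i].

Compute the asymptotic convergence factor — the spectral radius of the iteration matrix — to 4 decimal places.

A = D + L + U where D = diag(6, -8, 7, -13, -8).
T_J = -D⁻¹(L+U): T[1,0] = -(-3)/(-8) = -0.3750; T[1,1] = 0.
  T[0,:] = [+0.0000  +0.1667  -0.6667  -0.6667  +0.1667]
  T[1,:] = [-0.3750  +0.0000  -0.6250  -0.1250  -0.6250]
  T[2,:] = [-0.2857  -0.8571  +0.0000  -0.1429  +0.2857]
  T[3,:] = [+0.3077  -0.4615  -0.4615  +0.0000  -0.3846]
  T[4,:] = [-0.5000  -0.2500  -0.2500  -0.7500  +0.0000]
|λ(T)| sorted: 1.2806, 0.9688, 0.7762, 0.7762, 0.2453.
ρ = 1.2806; 1.2806 > 1: divergent.

1.2806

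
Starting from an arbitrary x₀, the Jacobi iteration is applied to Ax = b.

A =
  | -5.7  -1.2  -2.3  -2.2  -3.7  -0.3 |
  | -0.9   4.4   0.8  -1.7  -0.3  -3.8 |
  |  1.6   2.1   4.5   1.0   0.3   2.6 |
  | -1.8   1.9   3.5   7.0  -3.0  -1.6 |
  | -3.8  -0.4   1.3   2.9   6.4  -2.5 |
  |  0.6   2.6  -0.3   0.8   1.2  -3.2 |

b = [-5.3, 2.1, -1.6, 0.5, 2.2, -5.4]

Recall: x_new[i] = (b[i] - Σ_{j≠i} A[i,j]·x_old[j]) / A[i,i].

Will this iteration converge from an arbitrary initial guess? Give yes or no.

Split A = D + L + U, D = diag(-5.7, 4.4, 4.5, 7, 6.4, -3.2).
Jacobi: T = -D⁻¹(L+U), T[2,4] = -(0.3)/(4.5) = -0.0667; T[2,2] = 0.
  T[0,:] = [+0.0000, -0.2105, -0.4035, -0.3860, -0.6491, -0.0526]
  T[1,:] = [+0.2045, +0.0000, -0.1818, +0.3864, +0.0682, +0.8636]
  T[2,:] = [-0.3556, -0.4667, +0.0000, -0.2222, -0.0667, -0.5778]
  T[3,:] = [+0.2571, -0.2714, -0.5000, +0.0000, +0.4286, +0.2286]
  T[4,:] = [+0.5938, +0.0625, -0.2031, -0.4531, +0.0000, +0.3906]
  T[5,:] = [+0.1875, +0.8125, -0.0938, +0.2500, +0.3750, +0.0000]
|roots of det(T-λI)|: 1.1305, 0.8594, 0.7704, 0.7704, 0.3552, 0.0644.
ρ(T) = max|λ| = 1.1305; 1.1305 > 1 ⇒ diverges.

no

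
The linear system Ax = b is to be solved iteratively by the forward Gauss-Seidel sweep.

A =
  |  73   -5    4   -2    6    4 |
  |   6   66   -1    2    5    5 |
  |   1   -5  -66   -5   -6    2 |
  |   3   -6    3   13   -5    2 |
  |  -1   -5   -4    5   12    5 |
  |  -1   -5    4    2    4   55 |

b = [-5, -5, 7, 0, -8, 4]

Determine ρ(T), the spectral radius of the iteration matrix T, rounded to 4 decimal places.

A = D + L + U where D = diag(73, 66, -66, 13, 12, 55).
Gauss-Seidel: T = -(D+L)⁻¹U, row 0 first, T[0,1] = -(-5)/(73) = +0.0685; later rows by forward substitution.
  T[0,:] = [+0.0000, +0.0685, -0.0548, +0.0274, -0.0822, -0.0548]
  T[1,:] = [+0.0000, -0.0062, +0.0201, -0.0328, -0.0683, -0.0708]
  T[2,:] = [+0.0000, +0.0015, -0.0024, -0.0729, -0.0870, +0.0348]
  T[3,:] = [+0.0000, -0.0190, +0.0225, -0.0046, +0.3921, -0.1819]
  T[4,:] = [+0.0000, +0.0115, -0.0063, -0.0337, -0.2277, -0.3633]
  T[5,:] = [+0.0000, +0.0004, +0.0006, +0.0054, +0.0009, +0.0231]
|roots of det(T-λI)|: 0.1705, 0.0755, 0.0755, 0.0180, 0.0131, 0.0000.
ρ(T) = max|λ| = 0.1705; 0.1705 < 1 ⇒ converges.

0.1705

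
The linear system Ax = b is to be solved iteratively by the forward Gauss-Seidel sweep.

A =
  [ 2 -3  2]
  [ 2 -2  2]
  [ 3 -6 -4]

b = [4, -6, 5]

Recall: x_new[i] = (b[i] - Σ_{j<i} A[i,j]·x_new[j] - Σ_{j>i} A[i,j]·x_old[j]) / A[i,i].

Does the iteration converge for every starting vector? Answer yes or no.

Split A = D + L + U, D = diag(2, -2, -4).
T_GS = -(D+L)⁻¹U: row 0 first, T[0,1] = -(-3)/(2) = +1.5000; later rows by forward substitution.
  T[0,:] = [+0.0000 +1.5000 -1.0000]
  T[1,:] = [+0.0000 +1.5000 +0.0000]
  T[2,:] = [+0.0000 -1.1250 -0.7500]
moduli |λ_i(T)| = 1.5000, 0.7500, 0.0000.
ρ(T) = max|λ| = 1.5000; 1.5000 > 1 ⇒ diverges.

no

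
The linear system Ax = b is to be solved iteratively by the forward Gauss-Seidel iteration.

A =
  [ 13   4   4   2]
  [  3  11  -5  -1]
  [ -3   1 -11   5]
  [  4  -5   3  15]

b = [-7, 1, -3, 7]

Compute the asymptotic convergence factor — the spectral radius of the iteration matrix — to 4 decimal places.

Write A = D+L+U with D = diag(13, 11, -11, 15).
T_GS = -(D+L)⁻¹U: row 0 first, T[0,1] = -(4)/(13) = -0.3077; later rows by forward substitution.
  T[0,:] = [+0.0000, -0.3077, -0.3077, -0.1538]
  T[1,:] = [+0.0000, +0.0839, +0.5385, +0.1329]
  T[2,:] = [+0.0000, +0.0915, +0.1329, +0.5086]
  T[3,:] = [+0.0000, +0.0917, +0.2350, -0.0164]
|roots of det(T-λI)|: 0.5623, 0.2320, 0.1299, 0.0000.
ρ = 0.5623; 0.5623 < 1 ⇒ converges.

0.5623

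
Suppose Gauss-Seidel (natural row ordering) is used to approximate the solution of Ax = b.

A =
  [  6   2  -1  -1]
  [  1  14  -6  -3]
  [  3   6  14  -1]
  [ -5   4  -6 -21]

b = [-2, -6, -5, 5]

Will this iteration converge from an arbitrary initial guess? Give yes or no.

Write A = D+L+U with D = diag(6, 14, 14, -21).
T_GS = -(D+L)⁻¹U: row 0 first, T[0,1] = -(2)/(6) = -0.3333; later rows by forward substitution.
  T[0,:] = [+0.0000 -0.3333 +0.1667 +0.1667]
  T[1,:] = [+0.0000 +0.0238 +0.4167 +0.2024]
  T[2,:] = [+0.0000 +0.0612 -0.2143 -0.0510]
  T[3,:] = [+0.0000 +0.0664 +0.1009 +0.0134]
|λ(T)| sorted: 0.2909, 0.1646, 0.0507, 0.0000.
ρ = 0.2909; 0.2909 < 1: convergent.

yes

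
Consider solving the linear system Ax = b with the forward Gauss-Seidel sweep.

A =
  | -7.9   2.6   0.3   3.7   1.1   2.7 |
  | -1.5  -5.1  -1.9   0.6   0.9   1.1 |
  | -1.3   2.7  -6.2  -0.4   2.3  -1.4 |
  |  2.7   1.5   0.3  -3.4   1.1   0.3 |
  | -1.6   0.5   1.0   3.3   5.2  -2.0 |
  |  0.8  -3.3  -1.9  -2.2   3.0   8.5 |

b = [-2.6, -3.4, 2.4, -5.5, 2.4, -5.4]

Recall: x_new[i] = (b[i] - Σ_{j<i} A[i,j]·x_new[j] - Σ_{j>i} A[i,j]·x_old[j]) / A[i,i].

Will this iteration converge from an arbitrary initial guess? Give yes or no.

Split A = D + L + U, D = diag(-7.9, -5.1, -6.2, -3.4, 5.2, 8.5).
Gauss-Seidel: T = -(D+L)⁻¹U, row 0 first, T[0,5] = -(2.7)/(-7.9) = +0.3418; later rows by forward substitution.
  T[0,:] = [+0.0000, +0.3291, +0.0380, +0.4684, +0.1392, +0.3418]
  T[1,:] = [+0.0000, -0.0968, -0.3837, -0.0201, +0.1355, +0.1152]
  T[2,:] = [+0.0000, -0.1112, -0.1751, -0.1715, +0.4008, -0.2473]
  T[3,:] = [+0.0000, +0.2088, -0.1546, +0.3479, +0.5293, +0.3886]
  T[4,:] = [+0.0000, -0.0006, +0.1803, -0.0418, -0.3831, +0.2796]
  T[5,:] = [+0.0000, -0.0391, -0.2953, +0.0146, +0.4013, -0.0408]
|λ(T)| sorted: 0.8375, 0.4933, 0.1279, 0.1279, 0.0137, 0.0000.
ρ(T) = max|λ| = 0.8375; 0.8375 < 1, so it converges for any x₀.

yes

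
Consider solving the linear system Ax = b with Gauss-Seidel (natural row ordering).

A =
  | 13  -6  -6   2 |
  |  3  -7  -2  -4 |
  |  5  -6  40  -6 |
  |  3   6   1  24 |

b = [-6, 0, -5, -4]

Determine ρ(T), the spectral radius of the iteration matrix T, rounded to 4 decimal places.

0.4474

A = D + L + U where D = diag(13, -7, 40, 24).
GS T = -(D+L)⁻¹U: row 0 first, T[0,1] = -(-6)/(13) = +0.4615; later rows by forward substitution.
  T[0,:] = [+0.0000, +0.4615, +0.4615, -0.1538]
  T[1,:] = [+0.0000, +0.1978, -0.0879, -0.6374]
  T[2,:] = [+0.0000, -0.0280, -0.0709, +0.0736]
  T[3,:] = [+0.0000, -0.1060, -0.0328, +0.1755]
|λ(T)| sorted: 0.4474, 0.0743, 0.0743, 0.0000.
spectral radius ρ = 0.4474; 0.4474 < 1, so it converges for any x₀.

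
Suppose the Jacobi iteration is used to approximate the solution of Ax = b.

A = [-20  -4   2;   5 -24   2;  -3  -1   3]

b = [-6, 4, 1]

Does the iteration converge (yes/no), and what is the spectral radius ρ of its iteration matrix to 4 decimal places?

A = D + L + U where D = diag(-20, -24, 3).
T_J = -D⁻¹(L+U): T[1,0] = -(5)/(-24) = +0.2083; T[1,1] = 0.
  T[0,:] = [+0.0000, -0.2000, +0.1000]
  T[1,:] = [+0.2083, +0.0000, +0.0833]
  T[2,:] = [+1.0000, +0.3333, +0.0000]
|eigenvalues of T|: 0.3388, 0.1722, 0.1667.
ρ = 0.3388; 0.3388 < 1, so it converges for any x₀.

yes, ρ = 0.3388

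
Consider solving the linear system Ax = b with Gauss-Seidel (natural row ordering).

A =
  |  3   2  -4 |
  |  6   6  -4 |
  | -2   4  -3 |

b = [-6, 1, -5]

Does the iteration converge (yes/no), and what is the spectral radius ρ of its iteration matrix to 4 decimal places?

no, ρ = 1.3333

Diagonal D = diag(3, 6, -3); L, U strict lower/upper.
Gauss-Seidel: T = -(D+L)⁻¹U, row 0 first, T[0,1] = -(2)/(3) = -0.6667; later rows by forward substitution.
  T[0,:] = [+0.0000, -0.6667, +1.3333]
  T[1,:] = [+0.0000, +0.6667, -0.6667]
  T[2,:] = [+0.0000, +1.3333, -1.7778]
|λ(T)| sorted: 1.3333, 0.2222, 0.0000.
spectral radius ρ = 1.3333; 1.3333 > 1 ⇒ diverges.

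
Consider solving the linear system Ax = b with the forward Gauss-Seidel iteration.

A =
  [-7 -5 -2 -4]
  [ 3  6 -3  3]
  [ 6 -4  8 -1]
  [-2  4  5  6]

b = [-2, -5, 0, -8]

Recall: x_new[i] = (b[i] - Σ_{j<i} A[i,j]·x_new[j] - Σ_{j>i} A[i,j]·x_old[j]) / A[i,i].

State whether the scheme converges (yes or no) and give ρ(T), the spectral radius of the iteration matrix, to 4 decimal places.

yes, ρ = 0.9287

Split A = D + L + U, D = diag(-7, 6, 8, 6).
GS T = -(D+L)⁻¹U: row 0 first, T[0,3] = -(-4)/(-7) = -0.5714; later rows by forward substitution.
  T[0,:] = [+0.0000 -0.7143 -0.2857 -0.5714]
  T[1,:] = [+0.0000 +0.3571 +0.6429 -0.2143]
  T[2,:] = [+0.0000 +0.7143 +0.5357 +0.4464]
  T[3,:] = [+0.0000 -1.0714 -0.9702 -0.4196]
|eigenvalues of T|: 0.9287, 0.4883, 0.0328, 0.0000.
ρ = 0.9287; 0.9287 < 1: convergent.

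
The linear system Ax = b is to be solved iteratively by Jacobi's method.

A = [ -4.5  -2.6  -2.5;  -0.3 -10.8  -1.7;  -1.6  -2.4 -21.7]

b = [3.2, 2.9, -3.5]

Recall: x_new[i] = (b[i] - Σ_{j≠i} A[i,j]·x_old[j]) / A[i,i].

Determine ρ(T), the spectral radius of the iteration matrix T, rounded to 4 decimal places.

Diagonal D = diag(-4.5, -10.8, -21.7); L, U strict lower/upper.
Jacobi: T = -D⁻¹(L+U), T[0,1] = -(-2.6)/(-4.5) = -0.5778; T[0,0] = 0.
  T[0,:] = [+0.0000, -0.5778, -0.5556]
  T[1,:] = [-0.0278, +0.0000, -0.1574]
  T[2,:] = [-0.0737, -0.1106, +0.0000]
moduli |λ_i(T)| = 0.3177, 0.1627, 0.1627.
spectral radius ρ = 0.3177; 0.3177 < 1, so it converges for any x₀.

0.3177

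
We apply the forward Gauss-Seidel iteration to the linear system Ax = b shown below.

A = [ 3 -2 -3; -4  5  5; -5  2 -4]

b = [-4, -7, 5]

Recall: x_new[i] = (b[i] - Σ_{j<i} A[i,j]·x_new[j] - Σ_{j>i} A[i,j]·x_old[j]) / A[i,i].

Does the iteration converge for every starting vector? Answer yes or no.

no

Split A = D + L + U, D = diag(3, 5, -4).
Gauss-Seidel: T = -(D+L)⁻¹U, row 0 first, T[0,1] = -(-2)/(3) = +0.6667; later rows by forward substitution.
  T[0,:] = [+0.0000 +0.6667 +1.0000]
  T[1,:] = [+0.0000 +0.5333 -0.2000]
  T[2,:] = [+0.0000 -0.5667 -1.3500]
|eigenvalues of T|: 1.4084, 0.5917, 0.0000.
ρ = 1.4084; 1.4084 > 1, so it fails to converge.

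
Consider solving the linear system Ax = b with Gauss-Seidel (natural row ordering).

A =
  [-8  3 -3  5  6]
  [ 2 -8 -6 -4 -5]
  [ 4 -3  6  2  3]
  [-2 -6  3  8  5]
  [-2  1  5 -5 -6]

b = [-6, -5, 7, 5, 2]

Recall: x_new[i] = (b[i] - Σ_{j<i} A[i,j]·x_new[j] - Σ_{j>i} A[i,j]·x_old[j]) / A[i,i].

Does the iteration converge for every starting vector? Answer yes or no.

no

Let D = diag(-8, -8, 6, 8, -6); L, U the strict triangles.
Gauss-Seidel: T = -(D+L)⁻¹U, row 0 first, T[0,4] = -(6)/(-8) = +0.7500; later rows by forward substitution.
  T[0,:] = [+0.0000 +0.3750 -0.3750 +0.6250 +0.7500]
  T[1,:] = [+0.0000 +0.0938 -0.8438 -0.3438 -0.4375]
  T[2,:] = [+0.0000 -0.2031 -0.1719 -0.9219 -1.2188]
  T[3,:] = [+0.0000 +0.2402 -0.6621 +0.2441 -0.3086]
  T[4,:] = [+0.0000 -0.4788 +0.3929 -1.2373 -1.0814]
|roots of det(T-λI)|: 1.6442, 0.3142, 0.3142, 0.1203, 0.0000.
ρ(T) = max|λ| = 1.6442; 1.6442 > 1, so it fails to converge.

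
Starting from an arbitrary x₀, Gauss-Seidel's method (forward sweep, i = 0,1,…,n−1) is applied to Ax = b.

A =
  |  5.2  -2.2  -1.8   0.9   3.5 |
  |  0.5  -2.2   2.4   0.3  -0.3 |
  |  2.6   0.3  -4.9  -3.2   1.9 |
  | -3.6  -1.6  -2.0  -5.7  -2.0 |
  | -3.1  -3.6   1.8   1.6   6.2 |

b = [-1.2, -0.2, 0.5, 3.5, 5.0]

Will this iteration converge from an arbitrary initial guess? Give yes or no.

Let D = diag(5.2, -2.2, -4.9, -5.7, 6.2); L, U the strict triangles.
T_GS = -(D+L)⁻¹U: row 0 first, T[0,4] = -(3.5)/(5.2) = -0.6731; later rows by forward substitution.
  T[0,:] = [+0.0000 +0.4231 +0.3462 -0.1731 -0.6731]
  T[1,:] = [+0.0000 +0.0962 +1.1696 +0.0970 -0.2893]
  T[2,:] = [+0.0000 +0.2304 +0.2553 -0.7390 +0.0129]
  T[3,:] = [+0.0000 -0.3750 -0.6365 +0.3414 +0.1509]
  T[4,:] = [+0.0000 +0.2973 +0.9423 +0.0962 -0.5472]
moduli |λ_i(T)| = 1.1896, 0.4806, 0.3041, 0.3041, 0.0000.
spectral radius ρ = 1.1896; 1.1896 > 1 ⇒ diverges.

no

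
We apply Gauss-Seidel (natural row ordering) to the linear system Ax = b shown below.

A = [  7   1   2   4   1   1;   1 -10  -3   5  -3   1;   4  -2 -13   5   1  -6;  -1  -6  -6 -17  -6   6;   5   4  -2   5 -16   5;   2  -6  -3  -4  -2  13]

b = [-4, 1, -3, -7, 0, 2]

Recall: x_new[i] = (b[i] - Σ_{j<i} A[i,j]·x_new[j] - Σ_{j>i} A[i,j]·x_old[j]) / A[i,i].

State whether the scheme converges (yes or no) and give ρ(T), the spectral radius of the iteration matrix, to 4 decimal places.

yes, ρ = 0.5609

Write A = D+L+U with D = diag(7, -10, -13, -17, -16, 13).
T_GS = -(D+L)⁻¹U: row 0 first, T[0,5] = -(1)/(7) = -0.1429; later rows by forward substitution.
  T[0,:] = [+0.0000, -0.1429, -0.2857, -0.5714, -0.1429, -0.1429]
  T[1,:] = [+0.0000, -0.0143, -0.3286, +0.4429, -0.3143, +0.0857]
  T[2,:] = [+0.0000, -0.0418, -0.0374, +0.1407, +0.0813, -0.5187]
  T[3,:] = [+0.0000, +0.0282, +0.1460, -0.1723, -0.2623, +0.5142]
  T[4,:] = [+0.0000, -0.0342, -0.1211, -0.1393, -0.2154, +0.5148]
  T[5,:] = [+0.0000, +0.0092, -0.0900, +0.2503, -0.2182, +0.1792]
|eigenvalues of T|: 0.5609, 0.2927, 0.2927, 0.1996, 0.0292, 0.0000.
spectral radius ρ = 0.5609; 0.5609 < 1, so it converges for any x₀.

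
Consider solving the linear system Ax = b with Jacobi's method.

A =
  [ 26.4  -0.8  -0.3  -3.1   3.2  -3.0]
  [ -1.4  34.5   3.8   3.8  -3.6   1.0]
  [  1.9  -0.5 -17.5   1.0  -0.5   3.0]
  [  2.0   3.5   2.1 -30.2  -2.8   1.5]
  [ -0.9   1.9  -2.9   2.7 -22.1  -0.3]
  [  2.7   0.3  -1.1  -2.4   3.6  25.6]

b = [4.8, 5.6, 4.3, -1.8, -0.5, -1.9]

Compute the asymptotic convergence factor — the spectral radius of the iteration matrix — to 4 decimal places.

0.2459

Diagonal D = diag(26.4, 34.5, -17.5, -30.2, -22.1, 25.6); L, U strict lower/upper.
Jacobi T = -D⁻¹(L+U): T[3,2] = -(2.1)/(-30.2) = +0.0695; T[3,3] = 0.
  T[0,:] = [+0.0000, +0.0303, +0.0114, +0.1174, -0.1212, +0.1136]
  T[1,:] = [+0.0406, +0.0000, -0.1101, -0.1101, +0.1043, -0.0290]
  T[2,:] = [+0.1086, -0.0286, +0.0000, +0.0571, -0.0286, +0.1714]
  T[3,:] = [+0.0662, +0.1159, +0.0695, +0.0000, -0.0927, +0.0497]
  T[4,:] = [-0.0407, +0.0860, -0.1312, +0.1222, +0.0000, -0.0136]
  T[5,:] = [-0.1055, -0.0117, +0.0430, +0.0938, -0.1406, +0.0000]
moduli |λ_i(T)| = 0.2459, 0.2039, 0.2039, 0.1045, 0.1045, 0.0084.
ρ(T) = max|λ| = 0.2459; 0.2459 < 1: convergent.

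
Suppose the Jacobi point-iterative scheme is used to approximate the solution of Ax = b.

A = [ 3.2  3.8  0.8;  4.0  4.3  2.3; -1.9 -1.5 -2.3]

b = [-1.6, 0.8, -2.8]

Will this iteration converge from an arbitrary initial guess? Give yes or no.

no

Split A = D + L + U, D = diag(3.2, 4.3, -2.3).
Jacobi: T = -D⁻¹(L+U), T[1,0] = -(4)/(4.3) = -0.9302; T[1,1] = 0.
  T[0,:] = [+0.0000 -1.1875 -0.2500]
  T[1,:] = [-0.9302 +0.0000 -0.5349]
  T[2,:] = [-0.8261 -0.6522 +0.0000]
moduli |λ_i(T)| = 1.4574, 0.9874, 0.4700.
ρ = 1.4574; 1.4574 > 1, so it fails to converge.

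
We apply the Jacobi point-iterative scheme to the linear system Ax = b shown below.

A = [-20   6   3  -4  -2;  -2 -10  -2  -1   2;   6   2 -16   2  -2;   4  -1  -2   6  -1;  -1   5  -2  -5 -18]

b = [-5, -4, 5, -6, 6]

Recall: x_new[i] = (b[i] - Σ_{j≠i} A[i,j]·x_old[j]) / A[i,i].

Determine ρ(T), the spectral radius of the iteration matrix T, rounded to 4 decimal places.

0.5235

Let D = diag(-20, -10, -16, 6, -18); L, U the strict triangles.
Jacobi T = -D⁻¹(L+U): T[3,1] = -(-1)/(6) = +0.1667; T[3,3] = 0.
  T[0,:] = [+0.0000, +0.3000, +0.1500, -0.2000, -0.1000]
  T[1,:] = [-0.2000, +0.0000, -0.2000, -0.1000, +0.2000]
  T[2,:] = [+0.3750, +0.1250, +0.0000, +0.1250, -0.1250]
  T[3,:] = [-0.6667, +0.1667, +0.3333, +0.0000, +0.1667]
  T[4,:] = [-0.0556, +0.2778, -0.1111, -0.2778, +0.0000]
|roots of det(T-λI)|: 0.5235, 0.2778, 0.2778, 0.2534, 0.0842.
ρ = 0.5235; 0.5235 < 1, so it converges for any x₀.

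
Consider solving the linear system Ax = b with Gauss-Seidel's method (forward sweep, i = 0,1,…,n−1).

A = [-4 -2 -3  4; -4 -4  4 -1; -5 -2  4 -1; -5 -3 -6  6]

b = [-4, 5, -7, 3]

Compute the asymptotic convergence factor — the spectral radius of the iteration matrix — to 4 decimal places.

A = D + L + U where D = diag(-4, -4, 4, 6).
GS T = -(D+L)⁻¹U: row 0 first, T[0,1] = -(-2)/(-4) = -0.5000; later rows by forward substitution.
  T[0,:] = [+0.0000  -0.5000  -0.7500  +1.0000]
  T[1,:] = [+0.0000  +0.5000  +1.7500  -1.2500]
  T[2,:] = [+0.0000  -0.3750  -0.0625  +0.8750]
  T[3,:] = [+0.0000  -0.5417  +0.1875  +1.0833]
|eigenvalues of T|: 1.2471, 0.4566, 0.1829, 0.0000.
ρ = 1.2471; 1.2471 > 1, so it fails to converge.

1.2471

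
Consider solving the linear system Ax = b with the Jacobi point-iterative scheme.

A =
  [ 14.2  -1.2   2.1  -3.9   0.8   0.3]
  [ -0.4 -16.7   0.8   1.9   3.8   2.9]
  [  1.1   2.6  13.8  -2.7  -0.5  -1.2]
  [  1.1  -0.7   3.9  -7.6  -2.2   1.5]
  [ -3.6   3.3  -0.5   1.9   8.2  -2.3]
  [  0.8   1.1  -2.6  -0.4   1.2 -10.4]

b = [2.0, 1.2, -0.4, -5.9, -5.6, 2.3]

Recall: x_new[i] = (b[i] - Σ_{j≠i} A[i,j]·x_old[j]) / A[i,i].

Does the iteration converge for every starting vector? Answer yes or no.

Let D = diag(14.2, -16.7, 13.8, -7.6, 8.2, -10.4); L, U the strict triangles.
Jacobi T = -D⁻¹(L+U): T[2,3] = -(-2.7)/(13.8) = +0.1957; T[2,2] = 0.
  T[0,:] = [+0.0000  +0.0845  -0.1479  +0.2746  -0.0563  -0.0211]
  T[1,:] = [-0.0240  +0.0000  +0.0479  +0.1138  +0.2275  +0.1737]
  T[2,:] = [-0.0797  -0.1884  +0.0000  +0.1957  +0.0362  +0.0870]
  T[3,:] = [+0.1447  -0.0921  +0.5132  +0.0000  -0.2895  +0.1974]
  T[4,:] = [+0.4390  -0.4024  +0.0610  -0.2317  +0.0000  +0.2805]
  T[5,:] = [+0.0769  +0.1058  -0.2500  -0.0385  +0.1154  +0.0000]
eigenvalue magnitudes: 0.5631, 0.3420, 0.3420, 0.2622, 0.2622, 0.0677.
ρ(T) = max|λ| = 0.5631; 0.5631 < 1, so it converges for any x₀.

yes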